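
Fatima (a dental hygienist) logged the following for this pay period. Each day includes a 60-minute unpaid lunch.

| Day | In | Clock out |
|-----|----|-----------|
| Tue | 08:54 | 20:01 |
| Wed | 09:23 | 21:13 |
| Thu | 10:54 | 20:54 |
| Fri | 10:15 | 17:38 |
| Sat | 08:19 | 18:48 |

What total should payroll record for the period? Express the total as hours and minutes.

Tue: 08:54–20:01 = 11 h 7 min; less 60 min break → 10 h 7 min
Wed: 09:23–21:13 = 11 h 50 min; less 60 min break → 10 h 50 min
Thu: 10:54–20:54 = 10 h 0 min; less 60 min break → 9 h 0 min
Fri: 10:15–17:38 = 7 h 23 min; less 60 min break → 6 h 23 min
Sat: 08:19–18:48 = 10 h 29 min; less 60 min break → 9 h 29 min
Total: 10 h 7 min + 10 h 50 min + 9 h 0 min + 6 h 23 min + 9 h 29 min = 45 h 49 min.

45 h 49 min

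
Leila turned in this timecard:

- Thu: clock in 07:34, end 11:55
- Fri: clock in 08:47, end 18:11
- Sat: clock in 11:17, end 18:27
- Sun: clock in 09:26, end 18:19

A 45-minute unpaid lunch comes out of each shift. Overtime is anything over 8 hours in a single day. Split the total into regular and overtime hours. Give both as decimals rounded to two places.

Regular 26.02 hours, overtime 0.78 hours

Thu: 07:34–11:55 = 4 h 21 min; less 45 min break → 3 h 36 min
Fri: 08:47–18:11 = 9 h 24 min; less 45 min break → 8 h 39 min
Sat: 11:17–18:27 = 7 h 10 min; less 45 min break → 6 h 25 min
Sun: 09:26–18:19 = 8 h 53 min; less 45 min break → 8 h 8 min
Thu reg 3 h 36 min / OT 0 h 0 min; Fri reg 8 h 0 min / OT 0 h 39 min; Sat reg 6 h 25 min / OT 0 h 0 min; Sun reg 8 h 0 min / OT 0 h 8 min.
Totals: regular 26 h 1 min, overtime 0 h 47 min.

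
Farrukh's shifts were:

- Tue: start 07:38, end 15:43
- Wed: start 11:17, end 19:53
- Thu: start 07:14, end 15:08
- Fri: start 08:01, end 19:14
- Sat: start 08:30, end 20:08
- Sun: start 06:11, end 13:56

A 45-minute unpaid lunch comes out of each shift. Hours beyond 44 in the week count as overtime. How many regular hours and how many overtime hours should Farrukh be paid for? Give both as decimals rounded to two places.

Tue: 07:38–15:43 = 8 h 5 min; less 45 min break → 7 h 20 min
Wed: 11:17–19:53 = 8 h 36 min; less 45 min break → 7 h 51 min
Thu: 07:14–15:08 = 7 h 54 min; less 45 min break → 7 h 9 min
Fri: 08:01–19:14 = 11 h 13 min; less 45 min break → 10 h 28 min
Sat: 08:30–20:08 = 11 h 38 min; less 45 min break → 10 h 53 min
Sun: 06:11–13:56 = 7 h 45 min; less 45 min break → 7 h 0 min
Total worked: 50 h 41 min = 50.68 h.
Threshold 44 h → overtime 6 h 41 min, regular 44 h 0 min.

Regular 44.00 hours, overtime 6.68 hours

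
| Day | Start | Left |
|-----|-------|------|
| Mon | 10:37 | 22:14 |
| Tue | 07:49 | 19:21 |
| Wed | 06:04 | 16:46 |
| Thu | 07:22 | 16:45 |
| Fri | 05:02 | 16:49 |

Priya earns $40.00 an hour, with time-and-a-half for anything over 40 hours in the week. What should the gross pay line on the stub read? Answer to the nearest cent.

Mon: 10:37–22:14 = 11 h 37 min
Tue: 07:49–19:21 = 11 h 32 min
Wed: 06:04–16:46 = 10 h 42 min
Thu: 07:22–16:45 = 9 h 23 min
Fri: 05:02–16:49 = 11 h 47 min
Total worked: 55 h 1 min = 3301 min.
Regular 40 h 0 min = 2400 min at $40.00/h; overtime 15 h 1 min = 901 min at $60.00/h.
Pay = (2400 × $40.00 + 901 × $60.00) ÷ 60 = $2501.00.

$2501.00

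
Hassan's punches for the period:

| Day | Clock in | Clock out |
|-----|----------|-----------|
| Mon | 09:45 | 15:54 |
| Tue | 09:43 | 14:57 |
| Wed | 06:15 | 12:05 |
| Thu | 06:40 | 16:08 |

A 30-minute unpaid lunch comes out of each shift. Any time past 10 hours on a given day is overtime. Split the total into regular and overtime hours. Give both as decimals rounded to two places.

Regular 24.68 hours, overtime 0.00 hours

Mon: 09:45–15:54 = 6 h 9 min; less 30 min break → 5 h 39 min
Tue: 09:43–14:57 = 5 h 14 min; less 30 min break → 4 h 44 min
Wed: 06:15–12:05 = 5 h 50 min; less 30 min break → 5 h 20 min
Thu: 06:40–16:08 = 9 h 28 min; less 30 min break → 8 h 58 min
Mon reg 5 h 39 min / OT 0 h 0 min; Tue reg 4 h 44 min / OT 0 h 0 min; Wed reg 5 h 20 min / OT 0 h 0 min; Thu reg 8 h 58 min / OT 0 h 0 min.
Totals: regular 24 h 41 min, overtime 0 h 0 min.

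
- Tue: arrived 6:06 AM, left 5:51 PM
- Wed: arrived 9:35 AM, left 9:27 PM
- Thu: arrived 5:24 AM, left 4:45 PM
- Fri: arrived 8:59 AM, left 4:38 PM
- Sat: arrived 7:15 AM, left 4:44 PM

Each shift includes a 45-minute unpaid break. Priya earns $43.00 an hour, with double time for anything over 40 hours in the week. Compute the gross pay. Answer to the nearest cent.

$2438.10

Tue: 6:06 AM–5:51 PM = 11 h 45 min; less 45 min break → 11 h 0 min
Wed: 9:35 AM–9:27 PM = 11 h 52 min; less 45 min break → 11 h 7 min
Thu: 5:24 AM–4:45 PM = 11 h 21 min; less 45 min break → 10 h 36 min
Fri: 8:59 AM–4:38 PM = 7 h 39 min; less 45 min break → 6 h 54 min
Sat: 7:15 AM–4:44 PM = 9 h 29 min; less 45 min break → 8 h 44 min
Total worked: 48 h 21 min = 2901 min.
Regular 40 h 0 min = 2400 min at $43.00/h; overtime 8 h 21 min = 501 min at $86.00/h.
Pay = (2400 × $43.00 + 501 × $86.00) ÷ 60 = $2438.10.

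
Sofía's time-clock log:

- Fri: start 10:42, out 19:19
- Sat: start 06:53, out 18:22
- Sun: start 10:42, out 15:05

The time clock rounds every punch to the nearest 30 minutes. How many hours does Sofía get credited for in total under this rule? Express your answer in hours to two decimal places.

25.00 hours

Fri: in 10:42→10:30, out 19:19→19:30; 9 h 0 min
Sat: in 06:53→07:00, out 18:22→18:30; 11 h 30 min
Sun: in 10:42→10:30, out 15:05→15:00; 4 h 30 min
Total credited: 25 h 0 min.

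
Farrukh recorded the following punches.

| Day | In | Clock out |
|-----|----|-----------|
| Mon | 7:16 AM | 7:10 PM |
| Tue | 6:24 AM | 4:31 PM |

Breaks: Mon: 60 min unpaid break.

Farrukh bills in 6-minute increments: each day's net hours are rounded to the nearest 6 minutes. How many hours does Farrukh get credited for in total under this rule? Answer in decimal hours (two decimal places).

Mon: 7:16 AM–7:10 PM = 11 h 54 min − 60 min = 10 h 54 min → rounds to 10 h 54 min
Tue: 6:24 AM–4:31 PM = 10 h 7 min → rounds to 10 h 6 min
Total credited: 21 h 0 min.

21.00 hours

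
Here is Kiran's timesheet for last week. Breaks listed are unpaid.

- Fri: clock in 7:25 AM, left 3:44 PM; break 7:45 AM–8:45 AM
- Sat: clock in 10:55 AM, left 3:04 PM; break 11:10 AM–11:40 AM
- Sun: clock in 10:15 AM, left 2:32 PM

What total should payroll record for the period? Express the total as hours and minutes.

15 h 15 min

Fri: 7:25 AM–3:44 PM = 8 h 19 min; less 60 min break → 7 h 19 min
Sat: 10:55 AM–3:04 PM = 4 h 9 min; less 30 min break → 3 h 39 min
Sun: 10:15 AM–2:32 PM = 4 h 17 min
Total: 7 h 19 min + 3 h 39 min + 4 h 17 min = 15 h 15 min.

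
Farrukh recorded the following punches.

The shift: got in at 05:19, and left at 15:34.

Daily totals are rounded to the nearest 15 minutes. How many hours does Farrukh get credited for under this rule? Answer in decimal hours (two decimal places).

10.25 hours

The shift: 05:19–15:34 = 10 h 15 min → rounds to 10 h 15 min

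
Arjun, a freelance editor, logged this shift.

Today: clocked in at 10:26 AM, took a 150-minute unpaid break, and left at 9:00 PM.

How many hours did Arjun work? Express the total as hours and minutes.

8 h 4 min

Today: 10:26 AM–9:00 PM = 10 h 34 min; less 150 min break → 8 h 4 min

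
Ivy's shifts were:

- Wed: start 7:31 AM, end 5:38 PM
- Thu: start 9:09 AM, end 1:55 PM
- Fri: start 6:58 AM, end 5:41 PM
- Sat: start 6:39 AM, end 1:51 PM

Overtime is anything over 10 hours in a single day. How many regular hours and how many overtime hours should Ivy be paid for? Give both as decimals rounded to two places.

Regular 31.97 hours, overtime 0.83 hours

Wed: 7:31 AM–5:38 PM = 10 h 7 min
Thu: 9:09 AM–1:55 PM = 4 h 46 min
Fri: 6:58 AM–5:41 PM = 10 h 43 min
Sat: 6:39 AM–1:51 PM = 7 h 12 min
Wed reg 10 h 0 min / OT 0 h 7 min; Thu reg 4 h 46 min / OT 0 h 0 min; Fri reg 10 h 0 min / OT 0 h 43 min; Sat reg 7 h 12 min / OT 0 h 0 min.
Totals: regular 31 h 58 min, overtime 0 h 50 min.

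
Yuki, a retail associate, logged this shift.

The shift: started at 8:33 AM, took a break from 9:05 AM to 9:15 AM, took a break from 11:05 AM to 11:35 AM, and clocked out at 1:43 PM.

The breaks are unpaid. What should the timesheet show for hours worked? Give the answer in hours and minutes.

4 h 30 min

The shift: 8:33 AM–1:43 PM = 5 h 10 min; less 40 min break → 4 h 30 min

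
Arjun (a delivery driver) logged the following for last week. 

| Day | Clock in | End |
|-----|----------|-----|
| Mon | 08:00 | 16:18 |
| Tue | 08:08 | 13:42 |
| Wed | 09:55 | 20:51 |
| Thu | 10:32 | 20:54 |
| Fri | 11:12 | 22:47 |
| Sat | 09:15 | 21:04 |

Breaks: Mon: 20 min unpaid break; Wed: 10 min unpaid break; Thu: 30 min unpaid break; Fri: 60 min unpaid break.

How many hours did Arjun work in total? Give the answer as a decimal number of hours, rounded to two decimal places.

56.57 hours

Mon: 08:00–16:18 = 8 h 18 min; less 20 min break → 7 h 58 min
Tue: 08:08–13:42 = 5 h 34 min
Wed: 09:55–20:51 = 10 h 56 min; less 10 min break → 10 h 46 min
Thu: 10:32–20:54 = 10 h 22 min; less 30 min break → 9 h 52 min
Fri: 11:12–22:47 = 11 h 35 min; less 60 min break → 10 h 35 min
Sat: 09:15–21:04 = 11 h 49 min
Total: 7 h 58 min + 5 h 34 min + 10 h 46 min + 9 h 52 min + 10 h 35 min + 11 h 49 min = 56 h 34 min.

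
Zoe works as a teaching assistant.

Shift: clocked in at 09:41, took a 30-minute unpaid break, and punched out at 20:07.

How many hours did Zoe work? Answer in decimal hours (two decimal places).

Shift: 09:41–20:07 = 10 h 26 min; less 30 min break → 9 h 56 min

9.93 hours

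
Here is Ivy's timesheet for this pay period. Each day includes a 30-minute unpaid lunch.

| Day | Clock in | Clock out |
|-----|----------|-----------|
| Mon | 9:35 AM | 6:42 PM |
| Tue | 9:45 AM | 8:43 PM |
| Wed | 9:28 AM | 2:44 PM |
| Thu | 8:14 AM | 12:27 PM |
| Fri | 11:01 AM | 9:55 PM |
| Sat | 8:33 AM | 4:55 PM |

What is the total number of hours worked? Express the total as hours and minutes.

Mon: 9:35 AM–6:42 PM = 9 h 7 min; less 30 min break → 8 h 37 min
Tue: 9:45 AM–8:43 PM = 10 h 58 min; less 30 min break → 10 h 28 min
Wed: 9:28 AM–2:44 PM = 5 h 16 min; less 30 min break → 4 h 46 min
Thu: 8:14 AM–12:27 PM = 4 h 13 min; less 30 min break → 3 h 43 min
Fri: 11:01 AM–9:55 PM = 10 h 54 min; less 30 min break → 10 h 24 min
Sat: 8:33 AM–4:55 PM = 8 h 22 min; less 30 min break → 7 h 52 min
Total: 8 h 37 min + 10 h 28 min + 4 h 46 min + 3 h 43 min + 10 h 24 min + 7 h 52 min = 45 h 50 min.

45 h 50 min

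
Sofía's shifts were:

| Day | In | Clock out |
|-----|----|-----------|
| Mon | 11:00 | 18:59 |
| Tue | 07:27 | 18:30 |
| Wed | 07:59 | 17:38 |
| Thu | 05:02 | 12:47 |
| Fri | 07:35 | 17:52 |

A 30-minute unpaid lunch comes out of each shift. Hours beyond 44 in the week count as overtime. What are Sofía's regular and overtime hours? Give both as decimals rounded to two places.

Mon: 11:00–18:59 = 7 h 59 min; less 30 min break → 7 h 29 min
Tue: 07:27–18:30 = 11 h 3 min; less 30 min break → 10 h 33 min
Wed: 07:59–17:38 = 9 h 39 min; less 30 min break → 9 h 9 min
Thu: 05:02–12:47 = 7 h 45 min; less 30 min break → 7 h 15 min
Fri: 07:35–17:52 = 10 h 17 min; less 30 min break → 9 h 47 min
Total worked: 44 h 13 min = 44.22 h.
Threshold 44 h → overtime 0 h 13 min, regular 44 h 0 min.

Regular 44.00 hours, overtime 0.22 hours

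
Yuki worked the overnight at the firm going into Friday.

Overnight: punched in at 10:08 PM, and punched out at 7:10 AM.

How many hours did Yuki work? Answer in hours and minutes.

9 h 2 min

Overnight: 10:08 PM → midnight = 1 h 52 min; midnight → 7:10 AM = 7 h 10 min; span 9 h 2 min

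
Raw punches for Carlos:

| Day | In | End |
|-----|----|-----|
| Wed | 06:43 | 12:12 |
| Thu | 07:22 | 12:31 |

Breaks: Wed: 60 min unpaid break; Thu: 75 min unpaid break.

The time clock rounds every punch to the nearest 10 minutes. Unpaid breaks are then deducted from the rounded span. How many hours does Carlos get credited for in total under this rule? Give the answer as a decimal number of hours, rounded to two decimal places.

Wed: in 06:43→06:40, out 12:12→12:10; 5 h 30 min − 60 min = 4 h 30 min
Thu: in 07:22→07:20, out 12:31→12:30; 5 h 10 min − 75 min = 3 h 55 min
Total credited: 8 h 25 min.

8.42 hours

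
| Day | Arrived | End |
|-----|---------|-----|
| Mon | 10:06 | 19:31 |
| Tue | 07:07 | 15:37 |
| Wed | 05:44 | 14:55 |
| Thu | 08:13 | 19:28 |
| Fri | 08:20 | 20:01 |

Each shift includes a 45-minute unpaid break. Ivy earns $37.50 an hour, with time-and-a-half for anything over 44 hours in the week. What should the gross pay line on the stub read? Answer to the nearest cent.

Mon: 10:06–19:31 = 9 h 25 min; less 45 min break → 8 h 40 min
Tue: 07:07–15:37 = 8 h 30 min; less 45 min break → 7 h 45 min
Wed: 05:44–14:55 = 9 h 11 min; less 45 min break → 8 h 26 min
Thu: 08:13–19:28 = 11 h 15 min; less 45 min break → 10 h 30 min
Fri: 08:20–20:01 = 11 h 41 min; less 45 min break → 10 h 56 min
Total worked: 46 h 17 min = 2777 min.
Regular 44 h 0 min = 2640 min at $37.50/h; overtime 2 h 17 min = 137 min at $56.25/h.
Pay = (2640 × $37.50 + 137 × $56.25) ÷ 60 = $1778.44.

$1778.44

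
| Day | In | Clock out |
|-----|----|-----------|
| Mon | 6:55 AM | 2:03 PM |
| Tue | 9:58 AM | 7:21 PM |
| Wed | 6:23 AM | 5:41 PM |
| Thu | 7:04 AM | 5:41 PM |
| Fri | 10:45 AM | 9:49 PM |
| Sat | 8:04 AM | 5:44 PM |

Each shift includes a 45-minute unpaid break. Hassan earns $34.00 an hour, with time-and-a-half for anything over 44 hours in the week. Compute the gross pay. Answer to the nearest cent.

Mon: 6:55 AM–2:03 PM = 7 h 8 min; less 45 min break → 6 h 23 min
Tue: 9:58 AM–7:21 PM = 9 h 23 min; less 45 min break → 8 h 38 min
Wed: 6:23 AM–5:41 PM = 11 h 18 min; less 45 min break → 10 h 33 min
Thu: 7:04 AM–5:41 PM = 10 h 37 min; less 45 min break → 9 h 52 min
Fri: 10:45 AM–9:49 PM = 11 h 4 min; less 45 min break → 10 h 19 min
Sat: 8:04 AM–5:44 PM = 9 h 40 min; less 45 min break → 8 h 55 min
Total worked: 54 h 40 min = 3280 min.
Regular 44 h 0 min = 2640 min at $34.00/h; overtime 10 h 40 min = 640 min at $51.00/h.
Pay = (2640 × $34.00 + 640 × $51.00) ÷ 60 = $2040.00.

$2040.00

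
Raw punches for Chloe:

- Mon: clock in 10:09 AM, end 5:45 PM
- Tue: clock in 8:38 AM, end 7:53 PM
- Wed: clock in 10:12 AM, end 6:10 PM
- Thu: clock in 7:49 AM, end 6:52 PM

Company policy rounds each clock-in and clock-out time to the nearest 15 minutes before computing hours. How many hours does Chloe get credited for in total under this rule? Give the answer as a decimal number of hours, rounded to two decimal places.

Mon: in 10:09 AM→10:15 AM, out 5:45 PM→5:45 PM; 7 h 30 min
Tue: in 8:38 AM→8:45 AM, out 7:53 PM→8:00 PM; 11 h 15 min
Wed: in 10:12 AM→10:15 AM, out 6:10 PM→6:15 PM; 8 h 0 min
Thu: in 7:49 AM→7:45 AM, out 6:52 PM→6:45 PM; 11 h 0 min
Total credited: 37 h 45 min.

37.75 hours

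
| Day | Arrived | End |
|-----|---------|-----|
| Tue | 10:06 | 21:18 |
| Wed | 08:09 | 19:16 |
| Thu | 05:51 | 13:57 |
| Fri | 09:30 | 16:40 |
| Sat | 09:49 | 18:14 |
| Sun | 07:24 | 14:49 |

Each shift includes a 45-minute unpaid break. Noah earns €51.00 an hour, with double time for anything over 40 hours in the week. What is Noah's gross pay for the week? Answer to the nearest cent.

€2949.50

Tue: 10:06–21:18 = 11 h 12 min; less 45 min break → 10 h 27 min
Wed: 08:09–19:16 = 11 h 7 min; less 45 min break → 10 h 22 min
Thu: 05:51–13:57 = 8 h 6 min; less 45 min break → 7 h 21 min
Fri: 09:30–16:40 = 7 h 10 min; less 45 min break → 6 h 25 min
Sat: 09:49–18:14 = 8 h 25 min; less 45 min break → 7 h 40 min
Sun: 07:24–14:49 = 7 h 25 min; less 45 min break → 6 h 40 min
Total worked: 48 h 55 min = 2935 min.
Regular 40 h 0 min = 2400 min at €51.00/h; overtime 8 h 55 min = 535 min at €102.00/h.
Pay = (2400 × €51.00 + 535 × €102.00) ÷ 60 = €2949.50.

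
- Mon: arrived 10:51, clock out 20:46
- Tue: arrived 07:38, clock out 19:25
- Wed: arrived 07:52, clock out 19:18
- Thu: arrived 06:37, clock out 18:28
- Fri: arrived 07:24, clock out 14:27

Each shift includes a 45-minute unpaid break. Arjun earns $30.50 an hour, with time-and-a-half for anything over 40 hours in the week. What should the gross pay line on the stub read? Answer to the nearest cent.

Mon: 10:51–20:46 = 9 h 55 min; less 45 min break → 9 h 10 min
Tue: 07:38–19:25 = 11 h 47 min; less 45 min break → 11 h 2 min
Wed: 07:52–19:18 = 11 h 26 min; less 45 min break → 10 h 41 min
Thu: 06:37–18:28 = 11 h 51 min; less 45 min break → 11 h 6 min
Fri: 07:24–14:27 = 7 h 3 min; less 45 min break → 6 h 18 min
Total worked: 48 h 17 min = 2897 min.
Regular 40 h 0 min = 2400 min at $30.50/h; overtime 8 h 17 min = 497 min at $45.75/h.
Pay = (2400 × $30.50 + 497 × $45.75) ÷ 60 = $1598.96.

$1598.96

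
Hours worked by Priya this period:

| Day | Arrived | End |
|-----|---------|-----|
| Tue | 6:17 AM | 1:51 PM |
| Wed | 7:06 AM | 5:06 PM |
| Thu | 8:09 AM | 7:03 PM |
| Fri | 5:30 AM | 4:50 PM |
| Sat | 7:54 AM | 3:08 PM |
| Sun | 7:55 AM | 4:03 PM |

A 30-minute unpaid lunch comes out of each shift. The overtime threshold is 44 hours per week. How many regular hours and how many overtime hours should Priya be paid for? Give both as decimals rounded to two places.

Tue: 6:17 AM–1:51 PM = 7 h 34 min; less 30 min break → 7 h 4 min
Wed: 7:06 AM–5:06 PM = 10 h 0 min; less 30 min break → 9 h 30 min
Thu: 8:09 AM–7:03 PM = 10 h 54 min; less 30 min break → 10 h 24 min
Fri: 5:30 AM–4:50 PM = 11 h 20 min; less 30 min break → 10 h 50 min
Sat: 7:54 AM–3:08 PM = 7 h 14 min; less 30 min break → 6 h 44 min
Sun: 7:55 AM–4:03 PM = 8 h 8 min; less 30 min break → 7 h 38 min
Total worked: 52 h 10 min = 52.17 h.
Threshold 44 h → overtime 8 h 10 min, regular 44 h 0 min.

Regular 44.00 hours, overtime 8.17 hours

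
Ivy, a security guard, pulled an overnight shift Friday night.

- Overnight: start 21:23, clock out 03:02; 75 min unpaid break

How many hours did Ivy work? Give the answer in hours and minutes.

4 h 24 min

Overnight: 21:23 → midnight = 2 h 37 min; midnight → 03:02 = 3 h 2 min; span 5 h 39 min; less 75 min break → 4 h 24 min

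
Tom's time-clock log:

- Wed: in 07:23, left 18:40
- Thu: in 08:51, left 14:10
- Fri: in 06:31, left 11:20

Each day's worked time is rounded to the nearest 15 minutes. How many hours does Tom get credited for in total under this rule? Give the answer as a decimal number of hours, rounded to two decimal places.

Wed: 07:23–18:40 = 11 h 17 min → rounds to 11 h 15 min
Thu: 08:51–14:10 = 5 h 19 min → rounds to 5 h 15 min
Fri: 06:31–11:20 = 4 h 49 min → rounds to 4 h 45 min
Total credited: 21 h 15 min.

21.25 hours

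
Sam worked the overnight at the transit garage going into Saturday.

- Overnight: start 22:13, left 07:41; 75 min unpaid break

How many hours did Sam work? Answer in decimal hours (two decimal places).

8.22 hours

Overnight: 22:13 → midnight = 1 h 47 min; midnight → 07:41 = 7 h 41 min; span 9 h 28 min; less 75 min break → 8 h 13 min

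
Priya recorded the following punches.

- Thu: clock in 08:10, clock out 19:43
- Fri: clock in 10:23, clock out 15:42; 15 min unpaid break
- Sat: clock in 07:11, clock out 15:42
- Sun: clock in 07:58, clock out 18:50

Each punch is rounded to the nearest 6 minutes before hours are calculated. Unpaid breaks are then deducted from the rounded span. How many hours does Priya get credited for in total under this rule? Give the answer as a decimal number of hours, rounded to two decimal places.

35.85 hours

Thu: in 08:10→08:12, out 19:43→19:42; 11 h 30 min
Fri: in 10:23→10:24, out 15:42→15:42; 5 h 18 min − 15 min = 5 h 3 min
Sat: in 07:11→07:12, out 15:42→15:42; 8 h 30 min
Sun: in 07:58→08:00, out 18:50→18:48; 10 h 48 min
Total credited: 35 h 51 min.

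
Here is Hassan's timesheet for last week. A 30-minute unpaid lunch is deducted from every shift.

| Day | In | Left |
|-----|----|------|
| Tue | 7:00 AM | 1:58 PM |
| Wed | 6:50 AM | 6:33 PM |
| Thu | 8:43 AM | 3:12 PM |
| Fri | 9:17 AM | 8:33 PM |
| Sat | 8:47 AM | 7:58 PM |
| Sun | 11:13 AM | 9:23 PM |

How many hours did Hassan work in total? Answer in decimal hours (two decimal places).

54.78 hours

Tue: 7:00 AM–1:58 PM = 6 h 58 min; less 30 min break → 6 h 28 min
Wed: 6:50 AM–6:33 PM = 11 h 43 min; less 30 min break → 11 h 13 min
Thu: 8:43 AM–3:12 PM = 6 h 29 min; less 30 min break → 5 h 59 min
Fri: 9:17 AM–8:33 PM = 11 h 16 min; less 30 min break → 10 h 46 min
Sat: 8:47 AM–7:58 PM = 11 h 11 min; less 30 min break → 10 h 41 min
Sun: 11:13 AM–9:23 PM = 10 h 10 min; less 30 min break → 9 h 40 min
Total: 6 h 28 min + 11 h 13 min + 5 h 59 min + 10 h 46 min + 10 h 41 min + 9 h 40 min = 54 h 47 min.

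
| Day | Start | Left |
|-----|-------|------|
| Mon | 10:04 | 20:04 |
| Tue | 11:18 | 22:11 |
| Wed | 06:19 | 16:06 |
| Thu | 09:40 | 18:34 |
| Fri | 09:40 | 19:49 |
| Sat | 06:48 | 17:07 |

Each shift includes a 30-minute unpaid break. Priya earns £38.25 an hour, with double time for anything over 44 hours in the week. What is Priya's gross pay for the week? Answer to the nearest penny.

£2680.05

Mon: 10:04–20:04 = 10 h 0 min; less 30 min break → 9 h 30 min
Tue: 11:18–22:11 = 10 h 53 min; less 30 min break → 10 h 23 min
Wed: 06:19–16:06 = 9 h 47 min; less 30 min break → 9 h 17 min
Thu: 09:40–18:34 = 8 h 54 min; less 30 min break → 8 h 24 min
Fri: 09:40–19:49 = 10 h 9 min; less 30 min break → 9 h 39 min
Sat: 06:48–17:07 = 10 h 19 min; less 30 min break → 9 h 49 min
Total worked: 57 h 2 min = 3422 min.
Regular 44 h 0 min = 2640 min at £38.25/h; overtime 13 h 2 min = 782 min at £76.50/h.
Pay = (2640 × £38.25 + 782 × £76.50) ÷ 60 = £2680.05.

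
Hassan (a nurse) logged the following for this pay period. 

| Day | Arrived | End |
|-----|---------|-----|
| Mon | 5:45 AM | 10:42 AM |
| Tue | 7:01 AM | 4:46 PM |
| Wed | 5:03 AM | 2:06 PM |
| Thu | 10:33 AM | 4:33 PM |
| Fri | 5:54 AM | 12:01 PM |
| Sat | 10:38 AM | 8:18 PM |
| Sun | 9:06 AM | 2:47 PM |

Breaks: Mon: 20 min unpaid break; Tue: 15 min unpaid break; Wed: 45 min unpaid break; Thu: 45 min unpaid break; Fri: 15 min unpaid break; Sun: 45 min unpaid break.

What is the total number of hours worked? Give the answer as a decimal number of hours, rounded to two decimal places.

48.13 hours

Mon: 5:45 AM–10:42 AM = 4 h 57 min; less 20 min break → 4 h 37 min
Tue: 7:01 AM–4:46 PM = 9 h 45 min; less 15 min break → 9 h 30 min
Wed: 5:03 AM–2:06 PM = 9 h 3 min; less 45 min break → 8 h 18 min
Thu: 10:33 AM–4:33 PM = 6 h 0 min; less 45 min break → 5 h 15 min
Fri: 5:54 AM–12:01 PM = 6 h 7 min; less 15 min break → 5 h 52 min
Sat: 10:38 AM–8:18 PM = 9 h 40 min
Sun: 9:06 AM–2:47 PM = 5 h 41 min; less 45 min break → 4 h 56 min
Total: 4 h 37 min + 9 h 30 min + 8 h 18 min + 5 h 15 min + 5 h 52 min + 9 h 40 min + 4 h 56 min = 48 h 8 min.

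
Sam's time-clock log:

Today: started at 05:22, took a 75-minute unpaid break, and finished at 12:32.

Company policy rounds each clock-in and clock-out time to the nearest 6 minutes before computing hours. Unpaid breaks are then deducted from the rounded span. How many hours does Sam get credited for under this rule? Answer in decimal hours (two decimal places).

Today: in 05:22→05:24, out 12:32→12:30; 7 h 6 min − 75 min = 5 h 51 min

5.85 hours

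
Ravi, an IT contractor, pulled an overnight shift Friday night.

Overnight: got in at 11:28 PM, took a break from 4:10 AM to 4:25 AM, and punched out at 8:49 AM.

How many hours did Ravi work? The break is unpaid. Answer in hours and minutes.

9 h 6 min

Overnight: 11:28 PM → midnight = 0 h 32 min; midnight → 8:49 AM = 8 h 49 min; span 9 h 21 min; less 15 min break → 9 h 6 min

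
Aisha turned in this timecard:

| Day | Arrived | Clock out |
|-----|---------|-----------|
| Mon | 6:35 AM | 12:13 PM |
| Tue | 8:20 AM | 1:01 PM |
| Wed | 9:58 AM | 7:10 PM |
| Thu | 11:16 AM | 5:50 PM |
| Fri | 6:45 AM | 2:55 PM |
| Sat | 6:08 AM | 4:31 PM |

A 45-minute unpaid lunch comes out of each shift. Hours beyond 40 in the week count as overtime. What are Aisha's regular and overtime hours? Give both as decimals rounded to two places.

Regular 40.00 hours, overtime 0.13 hours

Mon: 6:35 AM–12:13 PM = 5 h 38 min; less 45 min break → 4 h 53 min
Tue: 8:20 AM–1:01 PM = 4 h 41 min; less 45 min break → 3 h 56 min
Wed: 9:58 AM–7:10 PM = 9 h 12 min; less 45 min break → 8 h 27 min
Thu: 11:16 AM–5:50 PM = 6 h 34 min; less 45 min break → 5 h 49 min
Fri: 6:45 AM–2:55 PM = 8 h 10 min; less 45 min break → 7 h 25 min
Sat: 6:08 AM–4:31 PM = 10 h 23 min; less 45 min break → 9 h 38 min
Total worked: 40 h 8 min = 40.13 h.
Threshold 40 h → overtime 0 h 8 min, regular 40 h 0 min.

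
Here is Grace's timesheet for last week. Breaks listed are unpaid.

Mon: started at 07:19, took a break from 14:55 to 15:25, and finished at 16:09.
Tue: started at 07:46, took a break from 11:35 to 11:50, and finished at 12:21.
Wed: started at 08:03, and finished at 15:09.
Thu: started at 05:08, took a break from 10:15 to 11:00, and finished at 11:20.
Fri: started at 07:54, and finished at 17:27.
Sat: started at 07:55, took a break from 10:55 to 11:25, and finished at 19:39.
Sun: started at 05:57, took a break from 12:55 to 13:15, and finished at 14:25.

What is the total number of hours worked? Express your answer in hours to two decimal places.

54.13 hours

Mon: 07:19–16:09 = 8 h 50 min; less 30 min break → 8 h 20 min
Tue: 07:46–12:21 = 4 h 35 min; less 15 min break → 4 h 20 min
Wed: 08:03–15:09 = 7 h 6 min
Thu: 05:08–11:20 = 6 h 12 min; less 45 min break → 5 h 27 min
Fri: 07:54–17:27 = 9 h 33 min
Sat: 07:55–19:39 = 11 h 44 min; less 30 min break → 11 h 14 min
Sun: 05:57–14:25 = 8 h 28 min; less 20 min break → 8 h 8 min
Total: 8 h 20 min + 4 h 20 min + 7 h 6 min + 5 h 27 min + 9 h 33 min + 11 h 14 min + 8 h 8 min = 54 h 8 min.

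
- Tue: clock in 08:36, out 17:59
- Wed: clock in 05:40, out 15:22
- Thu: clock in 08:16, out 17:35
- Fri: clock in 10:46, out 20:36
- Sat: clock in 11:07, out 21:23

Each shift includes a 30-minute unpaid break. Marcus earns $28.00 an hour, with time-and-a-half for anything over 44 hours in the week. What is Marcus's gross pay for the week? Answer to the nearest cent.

$1316.00

Tue: 08:36–17:59 = 9 h 23 min; less 30 min break → 8 h 53 min
Wed: 05:40–15:22 = 9 h 42 min; less 30 min break → 9 h 12 min
Thu: 08:16–17:35 = 9 h 19 min; less 30 min break → 8 h 49 min
Fri: 10:46–20:36 = 9 h 50 min; less 30 min break → 9 h 20 min
Sat: 11:07–21:23 = 10 h 16 min; less 30 min break → 9 h 46 min
Total worked: 46 h 0 min = 2760 min.
Regular 44 h 0 min = 2640 min at $28.00/h; overtime 2 h 0 min = 120 min at $42.00/h.
Pay = (2640 × $28.00 + 120 × $42.00) ÷ 60 = $1316.00.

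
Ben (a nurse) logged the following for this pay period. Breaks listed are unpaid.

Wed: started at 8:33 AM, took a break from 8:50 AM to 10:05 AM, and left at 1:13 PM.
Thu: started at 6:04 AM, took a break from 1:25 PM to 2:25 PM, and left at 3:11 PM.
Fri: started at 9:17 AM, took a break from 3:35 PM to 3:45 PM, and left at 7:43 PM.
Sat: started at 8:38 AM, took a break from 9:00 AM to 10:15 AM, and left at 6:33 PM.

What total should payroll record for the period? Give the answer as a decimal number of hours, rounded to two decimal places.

30.47 hours

Wed: 8:33 AM–1:13 PM = 4 h 40 min; less 75 min break → 3 h 25 min
Thu: 6:04 AM–3:11 PM = 9 h 7 min; less 60 min break → 8 h 7 min
Fri: 9:17 AM–7:43 PM = 10 h 26 min; less 10 min break → 10 h 16 min
Sat: 8:38 AM–6:33 PM = 9 h 55 min; less 75 min break → 8 h 40 min
Total: 3 h 25 min + 8 h 7 min + 10 h 16 min + 8 h 40 min = 30 h 28 min.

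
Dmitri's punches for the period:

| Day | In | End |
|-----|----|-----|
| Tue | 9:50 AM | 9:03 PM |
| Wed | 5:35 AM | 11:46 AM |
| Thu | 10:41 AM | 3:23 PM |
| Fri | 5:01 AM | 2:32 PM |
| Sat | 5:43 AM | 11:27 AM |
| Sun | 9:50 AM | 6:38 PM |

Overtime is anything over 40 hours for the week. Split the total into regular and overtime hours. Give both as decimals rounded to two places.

Tue: 9:50 AM–9:03 PM = 11 h 13 min
Wed: 5:35 AM–11:46 AM = 6 h 11 min
Thu: 10:41 AM–3:23 PM = 4 h 42 min
Fri: 5:01 AM–2:32 PM = 9 h 31 min
Sat: 5:43 AM–11:27 AM = 5 h 44 min
Sun: 9:50 AM–6:38 PM = 8 h 48 min
Total worked: 46 h 9 min = 46.15 h.
Threshold 40 h → overtime 6 h 9 min, regular 40 h 0 min.

Regular 40.00 hours, overtime 6.15 hours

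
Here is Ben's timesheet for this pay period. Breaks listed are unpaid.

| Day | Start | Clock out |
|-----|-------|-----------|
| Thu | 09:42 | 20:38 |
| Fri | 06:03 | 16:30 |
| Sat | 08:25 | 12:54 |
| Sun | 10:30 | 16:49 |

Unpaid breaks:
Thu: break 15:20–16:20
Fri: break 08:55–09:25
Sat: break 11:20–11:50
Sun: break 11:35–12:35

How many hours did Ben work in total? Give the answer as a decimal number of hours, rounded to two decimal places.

Thu: 09:42–20:38 = 10 h 56 min; less 60 min break → 9 h 56 min
Fri: 06:03–16:30 = 10 h 27 min; less 30 min break → 9 h 57 min
Sat: 08:25–12:54 = 4 h 29 min; less 30 min break → 3 h 59 min
Sun: 10:30–16:49 = 6 h 19 min; less 60 min break → 5 h 19 min
Total: 9 h 56 min + 9 h 57 min + 3 h 59 min + 5 h 19 min = 29 h 11 min.

29.18 hours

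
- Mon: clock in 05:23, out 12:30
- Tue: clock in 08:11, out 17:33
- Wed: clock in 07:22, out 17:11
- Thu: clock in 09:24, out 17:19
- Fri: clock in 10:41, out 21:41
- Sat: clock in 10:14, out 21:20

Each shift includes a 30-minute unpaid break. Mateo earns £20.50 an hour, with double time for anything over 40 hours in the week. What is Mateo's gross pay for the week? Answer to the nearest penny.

Mon: 05:23–12:30 = 7 h 7 min; less 30 min break → 6 h 37 min
Tue: 08:11–17:33 = 9 h 22 min; less 30 min break → 8 h 52 min
Wed: 07:22–17:11 = 9 h 49 min; less 30 min break → 9 h 19 min
Thu: 09:24–17:19 = 7 h 55 min; less 30 min break → 7 h 25 min
Fri: 10:41–21:41 = 11 h 0 min; less 30 min break → 10 h 30 min
Sat: 10:14–21:20 = 11 h 6 min; less 30 min break → 10 h 36 min
Total worked: 53 h 19 min = 3199 min.
Regular 40 h 0 min = 2400 min at £20.50/h; overtime 13 h 19 min = 799 min at £41.00/h.
Pay = (2400 × £20.50 + 799 × £41.00) ÷ 60 = £1365.98.

£1365.98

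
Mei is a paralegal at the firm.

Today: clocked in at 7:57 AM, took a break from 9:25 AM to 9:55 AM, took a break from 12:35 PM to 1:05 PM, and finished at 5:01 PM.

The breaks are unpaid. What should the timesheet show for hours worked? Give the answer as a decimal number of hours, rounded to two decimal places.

Today: 7:57 AM–5:01 PM = 9 h 4 min; less 60 min break → 8 h 4 min

8.07 hours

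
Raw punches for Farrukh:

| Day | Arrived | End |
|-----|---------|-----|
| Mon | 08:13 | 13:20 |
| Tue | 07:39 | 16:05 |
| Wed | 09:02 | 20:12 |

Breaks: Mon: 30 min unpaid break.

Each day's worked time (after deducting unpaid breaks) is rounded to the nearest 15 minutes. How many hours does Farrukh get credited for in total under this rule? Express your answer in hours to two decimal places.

Mon: 08:13–13:20 = 5 h 7 min − 30 min = 4 h 37 min → rounds to 4 h 30 min
Tue: 07:39–16:05 = 8 h 26 min → rounds to 8 h 30 min
Wed: 09:02–20:12 = 11 h 10 min → rounds to 11 h 15 min
Total credited: 24 h 15 min.

24.25 hours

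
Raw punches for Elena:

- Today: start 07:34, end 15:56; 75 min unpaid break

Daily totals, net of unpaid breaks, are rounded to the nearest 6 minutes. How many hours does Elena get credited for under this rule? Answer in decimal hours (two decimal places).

7.10 hours

Today: 07:34–15:56 = 8 h 22 min − 75 min = 7 h 7 min → rounds to 7 h 6 min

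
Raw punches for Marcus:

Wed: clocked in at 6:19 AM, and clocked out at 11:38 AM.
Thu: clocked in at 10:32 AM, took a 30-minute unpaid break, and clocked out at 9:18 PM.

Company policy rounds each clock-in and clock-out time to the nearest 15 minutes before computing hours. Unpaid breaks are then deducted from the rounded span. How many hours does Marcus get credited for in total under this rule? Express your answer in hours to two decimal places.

15.75 hours

Wed: in 6:19 AM→6:15 AM, out 11:38 AM→11:45 AM; 5 h 30 min
Thu: in 10:32 AM→10:30 AM, out 9:18 PM→9:15 PM; 10 h 45 min − 30 min = 10 h 15 min
Total credited: 15 h 45 min.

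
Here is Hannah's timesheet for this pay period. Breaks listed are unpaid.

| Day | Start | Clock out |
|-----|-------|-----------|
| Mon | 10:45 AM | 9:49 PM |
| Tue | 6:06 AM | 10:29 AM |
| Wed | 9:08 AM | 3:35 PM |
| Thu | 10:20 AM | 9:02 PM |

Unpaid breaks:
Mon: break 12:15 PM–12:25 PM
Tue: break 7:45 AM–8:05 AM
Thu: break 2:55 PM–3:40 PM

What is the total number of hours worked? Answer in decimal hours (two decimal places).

31.35 hours

Mon: 10:45 AM–9:49 PM = 11 h 4 min; less 10 min break → 10 h 54 min
Tue: 6:06 AM–10:29 AM = 4 h 23 min; less 20 min break → 4 h 3 min
Wed: 9:08 AM–3:35 PM = 6 h 27 min
Thu: 10:20 AM–9:02 PM = 10 h 42 min; less 45 min break → 9 h 57 min
Total: 10 h 54 min + 4 h 3 min + 6 h 27 min + 9 h 57 min = 31 h 21 min.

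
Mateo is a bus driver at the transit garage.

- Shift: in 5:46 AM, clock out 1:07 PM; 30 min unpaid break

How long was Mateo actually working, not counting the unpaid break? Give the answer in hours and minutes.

6 h 51 min

Shift: 5:46 AM–1:07 PM = 7 h 21 min; less 30 min break → 6 h 51 min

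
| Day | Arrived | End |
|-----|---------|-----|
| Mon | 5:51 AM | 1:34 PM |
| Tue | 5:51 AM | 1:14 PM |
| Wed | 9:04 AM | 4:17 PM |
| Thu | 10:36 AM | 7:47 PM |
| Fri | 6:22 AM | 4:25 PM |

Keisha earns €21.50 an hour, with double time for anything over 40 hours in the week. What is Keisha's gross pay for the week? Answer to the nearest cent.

€926.65

Mon: 5:51 AM–1:34 PM = 7 h 43 min
Tue: 5:51 AM–1:14 PM = 7 h 23 min
Wed: 9:04 AM–4:17 PM = 7 h 13 min
Thu: 10:36 AM–7:47 PM = 9 h 11 min
Fri: 6:22 AM–4:25 PM = 10 h 3 min
Total worked: 41 h 33 min = 2493 min.
Regular 40 h 0 min = 2400 min at €21.50/h; overtime 1 h 33 min = 93 min at €43.00/h.
Pay = (2400 × €21.50 + 93 × €43.00) ÷ 60 = €926.65.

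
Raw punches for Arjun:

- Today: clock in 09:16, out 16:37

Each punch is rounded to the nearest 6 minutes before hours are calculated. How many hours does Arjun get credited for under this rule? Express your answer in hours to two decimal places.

7.30 hours

Today: in 09:16→09:18, out 16:37→16:36; 7 h 18 min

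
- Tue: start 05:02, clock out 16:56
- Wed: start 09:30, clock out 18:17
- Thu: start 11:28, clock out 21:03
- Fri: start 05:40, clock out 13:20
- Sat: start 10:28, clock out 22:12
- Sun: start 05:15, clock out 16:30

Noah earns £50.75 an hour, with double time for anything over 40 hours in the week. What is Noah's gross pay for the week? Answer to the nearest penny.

Tue: 05:02–16:56 = 11 h 54 min
Wed: 09:30–18:17 = 8 h 47 min
Thu: 11:28–21:03 = 9 h 35 min
Fri: 05:40–13:20 = 7 h 40 min
Sat: 10:28–22:12 = 11 h 44 min
Sun: 05:15–16:30 = 11 h 15 min
Total worked: 60 h 55 min = 3655 min.
Regular 40 h 0 min = 2400 min at £50.75/h; overtime 20 h 55 min = 1255 min at £101.50/h.
Pay = (2400 × £50.75 + 1255 × £101.50) ÷ 60 = £4153.04.

£4153.04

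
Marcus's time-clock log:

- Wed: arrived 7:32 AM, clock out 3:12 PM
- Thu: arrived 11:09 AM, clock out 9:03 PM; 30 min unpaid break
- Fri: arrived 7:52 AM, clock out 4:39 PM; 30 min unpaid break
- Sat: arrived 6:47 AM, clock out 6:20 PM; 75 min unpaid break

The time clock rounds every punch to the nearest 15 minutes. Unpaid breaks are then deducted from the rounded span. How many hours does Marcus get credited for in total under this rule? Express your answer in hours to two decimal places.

35.75 hours

Wed: in 7:32 AM→7:30 AM, out 3:12 PM→3:15 PM; 7 h 45 min
Thu: in 11:09 AM→11:15 AM, out 9:03 PM→9:00 PM; 9 h 45 min − 30 min = 9 h 15 min
Fri: in 7:52 AM→7:45 AM, out 4:39 PM→4:45 PM; 9 h 0 min − 30 min = 8 h 30 min
Sat: in 6:47 AM→6:45 AM, out 6:20 PM→6:15 PM; 11 h 30 min − 75 min = 10 h 15 min
Total credited: 35 h 45 min.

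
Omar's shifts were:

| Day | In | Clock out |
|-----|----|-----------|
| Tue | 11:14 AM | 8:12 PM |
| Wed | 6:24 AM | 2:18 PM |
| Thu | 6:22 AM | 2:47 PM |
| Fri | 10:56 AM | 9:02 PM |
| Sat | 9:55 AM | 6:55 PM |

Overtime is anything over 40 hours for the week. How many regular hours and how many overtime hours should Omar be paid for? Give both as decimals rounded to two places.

Regular 40.00 hours, overtime 4.38 hours

Tue: 11:14 AM–8:12 PM = 8 h 58 min
Wed: 6:24 AM–2:18 PM = 7 h 54 min
Thu: 6:22 AM–2:47 PM = 8 h 25 min
Fri: 10:56 AM–9:02 PM = 10 h 6 min
Sat: 9:55 AM–6:55 PM = 9 h 0 min
Total worked: 44 h 23 min = 44.38 h.
Threshold 40 h → overtime 4 h 23 min, regular 40 h 0 min.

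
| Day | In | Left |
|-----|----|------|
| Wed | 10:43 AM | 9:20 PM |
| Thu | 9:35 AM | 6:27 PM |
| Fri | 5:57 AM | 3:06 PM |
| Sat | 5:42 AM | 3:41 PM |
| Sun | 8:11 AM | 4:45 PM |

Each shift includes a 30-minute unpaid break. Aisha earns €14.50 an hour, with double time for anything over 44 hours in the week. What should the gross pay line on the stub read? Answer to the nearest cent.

€657.82

Wed: 10:43 AM–9:20 PM = 10 h 37 min; less 30 min break → 10 h 7 min
Thu: 9:35 AM–6:27 PM = 8 h 52 min; less 30 min break → 8 h 22 min
Fri: 5:57 AM–3:06 PM = 9 h 9 min; less 30 min break → 8 h 39 min
Sat: 5:42 AM–3:41 PM = 9 h 59 min; less 30 min break → 9 h 29 min
Sun: 8:11 AM–4:45 PM = 8 h 34 min; less 30 min break → 8 h 4 min
Total worked: 44 h 41 min = 2681 min.
Regular 44 h 0 min = 2640 min at €14.50/h; overtime 0 h 41 min = 41 min at €29.00/h.
Pay = (2640 × €14.50 + 41 × €29.00) ÷ 60 = €657.82.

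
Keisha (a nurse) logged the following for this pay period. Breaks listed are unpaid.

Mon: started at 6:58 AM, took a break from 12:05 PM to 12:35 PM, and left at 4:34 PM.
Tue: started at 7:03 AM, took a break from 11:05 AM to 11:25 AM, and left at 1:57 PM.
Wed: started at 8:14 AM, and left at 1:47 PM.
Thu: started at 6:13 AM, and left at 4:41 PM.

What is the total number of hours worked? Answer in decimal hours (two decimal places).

Mon: 6:58 AM–4:34 PM = 9 h 36 min; less 30 min break → 9 h 6 min
Tue: 7:03 AM–1:57 PM = 6 h 54 min; less 20 min break → 6 h 34 min
Wed: 8:14 AM–1:47 PM = 5 h 33 min
Thu: 6:13 AM–4:41 PM = 10 h 28 min
Total: 9 h 6 min + 6 h 34 min + 5 h 33 min + 10 h 28 min = 31 h 41 min.

31.68 hours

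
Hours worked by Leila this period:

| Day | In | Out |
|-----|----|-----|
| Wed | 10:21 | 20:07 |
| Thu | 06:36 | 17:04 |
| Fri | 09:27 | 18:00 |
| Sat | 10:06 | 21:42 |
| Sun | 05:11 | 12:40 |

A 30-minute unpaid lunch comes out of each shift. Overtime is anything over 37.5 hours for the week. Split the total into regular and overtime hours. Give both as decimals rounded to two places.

Wed: 10:21–20:07 = 9 h 46 min; less 30 min break → 9 h 16 min
Thu: 06:36–17:04 = 10 h 28 min; less 30 min break → 9 h 58 min
Fri: 09:27–18:00 = 8 h 33 min; less 30 min break → 8 h 3 min
Sat: 10:06–21:42 = 11 h 36 min; less 30 min break → 11 h 6 min
Sun: 05:11–12:40 = 7 h 29 min; less 30 min break → 6 h 59 min
Total worked: 45 h 22 min = 45.37 h.
Threshold 37.5 h → overtime 7 h 52 min, regular 37 h 30 min.

Regular 37.50 hours, overtime 7.87 hours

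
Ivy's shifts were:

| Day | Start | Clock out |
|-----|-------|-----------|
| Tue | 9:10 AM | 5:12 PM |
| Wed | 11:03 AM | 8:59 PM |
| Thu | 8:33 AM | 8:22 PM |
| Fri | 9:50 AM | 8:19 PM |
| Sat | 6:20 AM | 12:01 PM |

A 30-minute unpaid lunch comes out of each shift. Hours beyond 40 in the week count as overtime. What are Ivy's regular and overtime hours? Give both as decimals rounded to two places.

Tue: 9:10 AM–5:12 PM = 8 h 2 min; less 30 min break → 7 h 32 min
Wed: 11:03 AM–8:59 PM = 9 h 56 min; less 30 min break → 9 h 26 min
Thu: 8:33 AM–8:22 PM = 11 h 49 min; less 30 min break → 11 h 19 min
Fri: 9:50 AM–8:19 PM = 10 h 29 min; less 30 min break → 9 h 59 min
Sat: 6:20 AM–12:01 PM = 5 h 41 min; less 30 min break → 5 h 11 min
Total worked: 43 h 27 min = 43.45 h.
Threshold 40 h → overtime 3 h 27 min, regular 40 h 0 min.

Regular 40.00 hours, overtime 3.45 hours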